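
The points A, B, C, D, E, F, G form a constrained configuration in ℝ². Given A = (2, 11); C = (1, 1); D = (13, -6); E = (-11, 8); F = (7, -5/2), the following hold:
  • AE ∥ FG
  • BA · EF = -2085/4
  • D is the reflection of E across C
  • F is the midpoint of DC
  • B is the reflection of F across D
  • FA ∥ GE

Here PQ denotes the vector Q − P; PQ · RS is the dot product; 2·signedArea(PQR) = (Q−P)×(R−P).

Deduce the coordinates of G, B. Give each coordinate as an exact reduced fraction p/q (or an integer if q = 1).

B = (19, -19/2)
G = (-6, -11/2)

1. G_x = -6  [FA ∥ GE ∩ AE ∥ FG]
2. G_y = -11/2  [FA ∥ GE ∩ AE ∥ FG]
   → G = (-6, -11/2)
3. B_x = 19  [B is the reflection of F across D]
4. B_y = -19/2  [B is the reflection of F across D]
   → B = (19, -19/2)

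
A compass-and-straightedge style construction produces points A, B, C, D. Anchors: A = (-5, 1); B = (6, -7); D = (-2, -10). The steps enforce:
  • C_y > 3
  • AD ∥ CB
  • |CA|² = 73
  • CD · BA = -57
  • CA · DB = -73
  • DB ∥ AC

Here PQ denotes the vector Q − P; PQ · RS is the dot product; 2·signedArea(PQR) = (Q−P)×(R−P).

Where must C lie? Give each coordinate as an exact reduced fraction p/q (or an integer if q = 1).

C = (3, 4)

1. C_x = 3  [AD ∥ CB ∩ DB ∥ AC]
2. C_y = 4  [AD ∥ CB ∩ DB ∥ AC]
   → C = (3, 4)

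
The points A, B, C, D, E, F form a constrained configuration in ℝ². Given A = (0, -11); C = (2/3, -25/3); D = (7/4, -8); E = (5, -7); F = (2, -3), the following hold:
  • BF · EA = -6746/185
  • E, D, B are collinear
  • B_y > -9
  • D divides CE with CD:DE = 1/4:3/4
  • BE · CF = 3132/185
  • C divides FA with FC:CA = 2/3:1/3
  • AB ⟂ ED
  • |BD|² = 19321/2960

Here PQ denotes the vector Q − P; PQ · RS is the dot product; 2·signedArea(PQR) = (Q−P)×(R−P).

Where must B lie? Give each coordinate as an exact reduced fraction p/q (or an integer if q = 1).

B = (-128/185, -1619/185)

1. B_x = -128/185  [E, D, B are collinear ∩ AB ⟂ ED]
2. B_y = -1619/185  [E, D, B are collinear ∩ AB ⟂ ED]
   → B = (-128/185, -1619/185)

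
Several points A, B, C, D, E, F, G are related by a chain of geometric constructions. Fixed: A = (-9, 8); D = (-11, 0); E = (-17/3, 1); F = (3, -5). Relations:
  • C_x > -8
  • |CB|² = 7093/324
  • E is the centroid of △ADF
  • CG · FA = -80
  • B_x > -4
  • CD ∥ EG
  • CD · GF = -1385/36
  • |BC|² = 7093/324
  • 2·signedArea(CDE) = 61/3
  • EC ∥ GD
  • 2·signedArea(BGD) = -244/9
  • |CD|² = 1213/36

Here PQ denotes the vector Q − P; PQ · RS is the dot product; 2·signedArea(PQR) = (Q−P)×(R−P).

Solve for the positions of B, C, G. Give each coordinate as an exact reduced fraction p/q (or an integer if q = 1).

1. C_x = -22/3  [line -1·x + 16/3·y + -94/3 = 0 ∩ |CD|² = 1213/36]
2. C_y = 9/2  [line -1·x + 16/3·y + -94/3 = 0 ∩ |CD|² = 1213/36]
   → C = (-22/3, 9/2)
3. G_x = -28/3  [CG · FA = -80 ∩ EC ∥ GD]
4. G_y = -7/2  [CG · FA = -80 ∩ EC ∥ GD]
   → G = (-28/3, -7/2)
5. B_x = -35/9  [line -7/2·x + -5/3·y + -205/18 = 0 ∩ |BC|² = 7093/324]
6. B_y = 4/3  [line -7/2·x + -5/3·y + -205/18 = 0 ∩ |BC|² = 7093/324]
   → B = (-35/9, 4/3)

B = (-35/9, 4/3)
C = (-22/3, 9/2)
G = (-28/3, -7/2)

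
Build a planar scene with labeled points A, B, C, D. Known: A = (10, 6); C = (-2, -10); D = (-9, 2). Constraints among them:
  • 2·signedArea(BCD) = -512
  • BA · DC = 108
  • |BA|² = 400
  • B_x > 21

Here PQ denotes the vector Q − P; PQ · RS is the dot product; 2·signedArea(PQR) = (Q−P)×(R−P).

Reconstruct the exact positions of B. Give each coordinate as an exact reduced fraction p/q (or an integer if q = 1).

B = (22, 22)

1. B_x = 22  [2·signedArea(BCD) = -512 ∩ BA · DC = 108]
2. B_y = 22  [2·signedArea(BCD) = -512 ∩ BA · DC = 108]
   → B = (22, 22)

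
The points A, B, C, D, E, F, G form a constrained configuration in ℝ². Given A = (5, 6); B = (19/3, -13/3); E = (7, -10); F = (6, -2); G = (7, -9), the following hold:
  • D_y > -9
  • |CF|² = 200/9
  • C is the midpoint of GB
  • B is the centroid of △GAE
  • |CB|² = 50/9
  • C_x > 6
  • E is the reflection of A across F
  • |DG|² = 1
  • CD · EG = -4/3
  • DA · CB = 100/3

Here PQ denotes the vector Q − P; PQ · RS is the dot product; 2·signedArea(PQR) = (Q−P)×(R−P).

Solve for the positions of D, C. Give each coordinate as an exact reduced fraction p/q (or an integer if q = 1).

C = (20/3, -20/3)
D = (7, -8)

1. C_x = 20/3  [C is the midpoint of GB]
2. C_y = -20/3  [C is the midpoint of GB]
   → C = (20/3, -20/3)
3. D_x = 7  [DA · CB = 100/3 ∩ CD · EG = -4/3]
4. D_y = -8  [DA · CB = 100/3 ∩ CD · EG = -4/3]
   → D = (7, -8)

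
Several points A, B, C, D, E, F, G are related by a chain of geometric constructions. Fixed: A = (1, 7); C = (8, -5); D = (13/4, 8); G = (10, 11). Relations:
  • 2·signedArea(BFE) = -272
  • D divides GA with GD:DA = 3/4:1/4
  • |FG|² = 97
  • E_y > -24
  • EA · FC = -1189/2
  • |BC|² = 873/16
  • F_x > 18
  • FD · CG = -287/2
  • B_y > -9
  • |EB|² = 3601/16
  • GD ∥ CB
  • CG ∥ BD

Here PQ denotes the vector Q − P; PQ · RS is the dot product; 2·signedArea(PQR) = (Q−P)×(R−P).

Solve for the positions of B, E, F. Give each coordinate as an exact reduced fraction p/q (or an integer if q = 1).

B = (5/4, -8)
E = (3/2, -23)
F = (19, 15)

1. B_x = 5/4  [CG ∥ BD ∩ GD ∥ CB]
2. B_y = -8  [CG ∥ BD ∩ GD ∥ CB]
   → B = (5/4, -8)
3. F_x = 19  [line -2·x + -16·y + 278 = 0 ∩ |FG|² = 97]
4. F_y = 15  [line -2·x + -16·y + 278 = 0 ∩ |FG|² = 97]
   → F = (19, 15)
5. E_x = 3/2  [EA · FC = -1189/2 ∩ 2·signedArea(BFE) = -272]
6. E_y = -23  [EA · FC = -1189/2 ∩ 2·signedArea(BFE) = -272]
   → E = (3/2, -23)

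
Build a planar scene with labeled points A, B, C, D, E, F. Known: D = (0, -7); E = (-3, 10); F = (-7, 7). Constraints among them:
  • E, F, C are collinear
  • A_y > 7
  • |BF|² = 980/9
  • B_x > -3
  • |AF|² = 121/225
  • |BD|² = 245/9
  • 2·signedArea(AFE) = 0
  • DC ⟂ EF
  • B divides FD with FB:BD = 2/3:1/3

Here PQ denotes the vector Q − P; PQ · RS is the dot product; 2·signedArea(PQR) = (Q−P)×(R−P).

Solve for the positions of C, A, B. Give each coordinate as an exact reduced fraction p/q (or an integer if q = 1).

A = (-481/75, 186/25)
B = (-7/3, -7/3)
C = (-231/25, 133/25)

1. C_x = -231/25  [E, F, C are collinear ∩ DC ⟂ EF]
2. C_y = 133/25  [E, F, C are collinear ∩ DC ⟂ EF]
   → C = (-231/25, 133/25)
3. A_x = -481/75  [line -3·x + 4·y + -49 = 0 ∩ |AF|² = 121/225]
4. A_y = 186/25  [line -3·x + 4·y + -49 = 0 ∩ |AF|² = 121/225]
   → A = (-481/75, 186/25)
5. B_x = -7/3  [B divides FD with FB:BD = 2/3:1/3]
6. B_y = -7/3  [B divides FD with FB:BD = 2/3:1/3]
   → B = (-7/3, -7/3)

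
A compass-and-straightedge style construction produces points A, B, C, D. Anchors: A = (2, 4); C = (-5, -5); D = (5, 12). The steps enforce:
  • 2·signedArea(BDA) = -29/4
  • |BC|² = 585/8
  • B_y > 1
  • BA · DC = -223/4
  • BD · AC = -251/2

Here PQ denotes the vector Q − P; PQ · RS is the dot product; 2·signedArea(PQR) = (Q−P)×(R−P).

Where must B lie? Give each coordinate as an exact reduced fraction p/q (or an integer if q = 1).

B = (1/4, 7/4)

1. B_x = 1/4  [BA · DC = -223/4 ∩ BD · AC = -251/2]
2. B_y = 7/4  [BA · DC = -223/4 ∩ BD · AC = -251/2]
   → B = (1/4, 7/4)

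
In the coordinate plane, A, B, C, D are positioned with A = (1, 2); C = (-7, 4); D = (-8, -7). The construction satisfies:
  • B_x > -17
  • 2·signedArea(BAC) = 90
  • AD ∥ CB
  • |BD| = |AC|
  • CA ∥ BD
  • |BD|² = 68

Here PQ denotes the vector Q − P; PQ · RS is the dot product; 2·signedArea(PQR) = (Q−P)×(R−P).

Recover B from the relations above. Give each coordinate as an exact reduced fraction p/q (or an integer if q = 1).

B = (-16, -5)

1. B_x = -16  [CA ∥ BD ∩ AD ∥ CB]
2. B_y = -5  [CA ∥ BD ∩ AD ∥ CB]
   → B = (-16, -5)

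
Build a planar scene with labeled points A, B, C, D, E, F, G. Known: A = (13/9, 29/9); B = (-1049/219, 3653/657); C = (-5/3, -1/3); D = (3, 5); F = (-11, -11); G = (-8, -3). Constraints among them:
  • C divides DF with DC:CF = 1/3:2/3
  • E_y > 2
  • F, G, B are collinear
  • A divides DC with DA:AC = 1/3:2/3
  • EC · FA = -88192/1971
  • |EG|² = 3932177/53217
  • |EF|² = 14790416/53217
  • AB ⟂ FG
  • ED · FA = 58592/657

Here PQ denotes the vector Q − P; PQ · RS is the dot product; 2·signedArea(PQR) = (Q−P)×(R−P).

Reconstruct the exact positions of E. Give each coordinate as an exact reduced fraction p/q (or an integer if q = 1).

E = (-3293/1971, 5551/1971)

1. E_x = -3293/1971  [line -112/9·x + -128/9·y + 12656/657 = 0 ∩ |EF|² = 14790416/53217]
2. E_y = 5551/1971  [line -112/9·x + -128/9·y + 12656/657 = 0 ∩ |EF|² = 14790416/53217]
   → E = (-3293/1971, 5551/1971)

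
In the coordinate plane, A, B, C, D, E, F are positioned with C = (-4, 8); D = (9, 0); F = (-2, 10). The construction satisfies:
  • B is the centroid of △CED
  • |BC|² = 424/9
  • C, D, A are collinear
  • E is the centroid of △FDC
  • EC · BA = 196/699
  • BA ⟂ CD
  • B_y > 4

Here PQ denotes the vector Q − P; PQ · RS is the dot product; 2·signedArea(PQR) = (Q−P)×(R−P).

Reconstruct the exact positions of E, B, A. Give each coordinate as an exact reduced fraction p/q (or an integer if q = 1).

1. E_x = 1  [E is the centroid of △FDC]
2. E_y = 6  [E is the centroid of △FDC]
   → E = (1, 6)
3. B_x = 2  [B is the centroid of △CED]
4. B_y = 14/3  [B is the centroid of △CED]
   → B = (2, 14/3)
5. A_x = 1286/699  [C, D, A are collinear ∩ BA ⟂ CD]
6. A_y = 3080/699  [C, D, A are collinear ∩ BA ⟂ CD]
   → A = (1286/699, 3080/699)

A = (1286/699, 3080/699)
B = (2, 14/3)
E = (1, 6)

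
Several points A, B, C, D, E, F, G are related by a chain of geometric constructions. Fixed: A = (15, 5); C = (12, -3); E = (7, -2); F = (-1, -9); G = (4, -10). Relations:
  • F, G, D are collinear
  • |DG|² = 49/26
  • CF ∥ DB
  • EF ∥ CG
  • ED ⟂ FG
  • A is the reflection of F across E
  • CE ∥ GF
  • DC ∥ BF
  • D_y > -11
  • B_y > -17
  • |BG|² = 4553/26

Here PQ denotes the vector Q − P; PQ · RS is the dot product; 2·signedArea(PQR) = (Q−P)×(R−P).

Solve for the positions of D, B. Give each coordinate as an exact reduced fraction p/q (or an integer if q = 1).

B = (-199/26, -423/26)
D = (139/26, -267/26)

1. D_x = 139/26  [F, G, D are collinear ∩ ED ⟂ FG]
2. D_y = -267/26  [F, G, D are collinear ∩ ED ⟂ FG]
   → D = (139/26, -267/26)
3. B_x = -199/26  [DC ∥ BF ∩ CF ∥ DB]
4. B_y = -423/26  [DC ∥ BF ∩ CF ∥ DB]
   → B = (-199/26, -423/26)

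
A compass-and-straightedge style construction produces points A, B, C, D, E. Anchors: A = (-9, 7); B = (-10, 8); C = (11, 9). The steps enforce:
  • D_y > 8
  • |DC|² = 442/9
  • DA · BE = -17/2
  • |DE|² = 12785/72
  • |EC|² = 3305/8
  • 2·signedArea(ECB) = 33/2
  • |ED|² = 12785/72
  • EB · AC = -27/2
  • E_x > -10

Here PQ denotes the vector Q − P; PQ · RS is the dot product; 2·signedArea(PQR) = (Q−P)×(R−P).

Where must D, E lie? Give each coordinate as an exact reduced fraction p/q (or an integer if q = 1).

1. E_x = -37/4  [EB · AC = -27/2 ∩ 2·signedArea(ECB) = 33/2]
2. E_y = 29/4  [EB · AC = -27/2 ∩ 2·signedArea(ECB) = 33/2]
   → E = (-37/4, 29/4)
3. D_x = 4  [line -3/4·x + 3/4·y + -7/2 = 0 ∩ |DE|² = 12785/72]
4. D_y = 26/3  [line -3/4·x + 3/4·y + -7/2 = 0 ∩ |DE|² = 12785/72]
   → D = (4, 26/3)

D = (4, 26/3)
E = (-37/4, 29/4)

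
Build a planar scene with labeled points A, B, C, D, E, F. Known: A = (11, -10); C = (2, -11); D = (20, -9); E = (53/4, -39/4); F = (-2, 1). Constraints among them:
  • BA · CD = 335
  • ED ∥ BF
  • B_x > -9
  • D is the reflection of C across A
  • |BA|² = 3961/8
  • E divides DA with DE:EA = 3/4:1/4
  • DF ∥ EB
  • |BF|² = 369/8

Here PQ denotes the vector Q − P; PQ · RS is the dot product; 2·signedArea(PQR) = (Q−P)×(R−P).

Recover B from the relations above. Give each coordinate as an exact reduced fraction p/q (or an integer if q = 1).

1. B_x = -35/4  [ED ∥ BF ∩ DF ∥ EB]
2. B_y = 1/4  [ED ∥ BF ∩ DF ∥ EB]
   → B = (-35/4, 1/4)

B = (-35/4, 1/4)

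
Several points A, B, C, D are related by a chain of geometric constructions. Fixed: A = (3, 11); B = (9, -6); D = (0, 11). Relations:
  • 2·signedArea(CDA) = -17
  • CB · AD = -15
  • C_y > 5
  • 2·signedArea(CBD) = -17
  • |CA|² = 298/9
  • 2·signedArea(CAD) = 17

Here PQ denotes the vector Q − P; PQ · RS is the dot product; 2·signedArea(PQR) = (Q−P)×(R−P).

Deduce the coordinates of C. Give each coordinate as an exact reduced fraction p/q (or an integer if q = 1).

1. C_x = 4  [2·signedArea(CAD) = 17 ∩ 2·signedArea(CBD) = -17]
2. C_y = 16/3  [2·signedArea(CAD) = 17 ∩ 2·signedArea(CBD) = -17]
   → C = (4, 16/3)

C = (4, 16/3)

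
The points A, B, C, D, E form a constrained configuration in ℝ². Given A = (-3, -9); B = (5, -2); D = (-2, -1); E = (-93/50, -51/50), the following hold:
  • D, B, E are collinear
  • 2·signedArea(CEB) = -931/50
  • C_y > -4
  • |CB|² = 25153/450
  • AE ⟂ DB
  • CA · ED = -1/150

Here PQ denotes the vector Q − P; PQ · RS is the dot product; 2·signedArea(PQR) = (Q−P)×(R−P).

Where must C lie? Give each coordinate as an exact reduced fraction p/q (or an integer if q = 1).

C = (-343/150, -551/150)

1. C_x = -343/150  [CA · ED = -1/150 ∩ 2·signedArea(CEB) = -931/50]
2. C_y = -551/150  [CA · ED = -1/150 ∩ 2·signedArea(CEB) = -931/50]
   → C = (-343/150, -551/150)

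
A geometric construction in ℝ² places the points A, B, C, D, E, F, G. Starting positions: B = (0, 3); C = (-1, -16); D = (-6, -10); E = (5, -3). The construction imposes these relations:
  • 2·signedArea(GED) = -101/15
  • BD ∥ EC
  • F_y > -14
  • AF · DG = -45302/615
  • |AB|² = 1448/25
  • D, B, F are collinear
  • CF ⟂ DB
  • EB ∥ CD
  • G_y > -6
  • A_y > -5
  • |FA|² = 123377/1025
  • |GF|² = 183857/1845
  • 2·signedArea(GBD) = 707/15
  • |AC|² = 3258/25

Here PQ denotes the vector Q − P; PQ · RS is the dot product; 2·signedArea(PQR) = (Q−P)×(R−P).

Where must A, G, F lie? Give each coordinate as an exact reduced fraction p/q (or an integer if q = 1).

1. G_x = -7/15  [2·signedArea(GBD) = 707/15 ∩ 2·signedArea(GED) = -101/15]
2. G_y = -88/15  [2·signedArea(GBD) = 707/15 ∩ 2·signedArea(GED) = -101/15]
   → G = (-7/15, -88/15)
3. F_x = -1518/205  [D, B, F are collinear ∩ CF ⟂ DB]
4. F_y = -2674/205  [D, B, F are collinear ∩ CF ⟂ DB]
   → F = (-1518/205, -2674/205)
5. A_x = -2/5  [line -83/15·x + -62/15·y + -1592/75 = 0 ∩ |AC|² = 3258/25]
6. A_y = -23/5  [line -83/15·x + -62/15·y + -1592/75 = 0 ∩ |AC|² = 3258/25]
   → A = (-2/5, -23/5)

A = (-2/5, -23/5)
F = (-1518/205, -2674/205)
G = (-7/15, -88/15)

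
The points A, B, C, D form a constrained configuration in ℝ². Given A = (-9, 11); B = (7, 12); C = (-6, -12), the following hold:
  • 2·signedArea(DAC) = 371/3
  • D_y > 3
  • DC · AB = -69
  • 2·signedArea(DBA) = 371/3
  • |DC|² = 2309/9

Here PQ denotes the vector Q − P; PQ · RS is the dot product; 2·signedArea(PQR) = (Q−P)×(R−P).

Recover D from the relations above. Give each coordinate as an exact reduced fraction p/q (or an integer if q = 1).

D = (-8/3, 11/3)

1. D_x = -8/3  [DC · AB = -69 ∩ 2·signedArea(DBA) = 371/3]
2. D_y = 11/3  [DC · AB = -69 ∩ 2·signedArea(DBA) = 371/3]
   → D = (-8/3, 11/3)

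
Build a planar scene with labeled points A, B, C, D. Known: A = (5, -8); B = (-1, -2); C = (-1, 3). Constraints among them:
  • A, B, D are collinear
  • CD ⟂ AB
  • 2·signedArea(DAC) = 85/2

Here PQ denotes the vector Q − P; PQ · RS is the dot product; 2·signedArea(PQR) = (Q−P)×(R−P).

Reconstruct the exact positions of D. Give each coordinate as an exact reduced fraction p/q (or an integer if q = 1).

D = (-7/2, 1/2)

1. D_x = -7/2  [A, B, D are collinear ∩ CD ⟂ AB]
2. D_y = 1/2  [A, B, D are collinear ∩ CD ⟂ AB]
   → D = (-7/2, 1/2)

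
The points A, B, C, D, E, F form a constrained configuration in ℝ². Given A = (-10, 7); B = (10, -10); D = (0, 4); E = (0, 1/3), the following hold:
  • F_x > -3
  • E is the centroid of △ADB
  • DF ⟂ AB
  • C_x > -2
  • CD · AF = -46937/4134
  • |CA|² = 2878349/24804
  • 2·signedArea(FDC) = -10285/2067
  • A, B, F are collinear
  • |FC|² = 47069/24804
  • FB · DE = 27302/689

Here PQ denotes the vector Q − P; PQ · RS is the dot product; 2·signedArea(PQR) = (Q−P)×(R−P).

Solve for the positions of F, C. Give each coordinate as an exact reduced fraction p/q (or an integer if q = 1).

1. F_x = -1870/689  [A, B, F are collinear ∩ DF ⟂ AB]
2. F_y = 556/689  [A, B, F are collinear ∩ DF ⟂ AB]
   → F = (-1870/689, 556/689)
3. C_x = -935/689  [line -5020/689·x + 4267/689·y + -4267/318 = 0 ∩ |CA|² = 2878349/24804]
4. C_y = 2357/4134  [line -5020/689·x + 4267/689·y + -4267/318 = 0 ∩ |CA|² = 2878349/24804]
   → C = (-935/689, 2357/4134)

C = (-935/689, 2357/4134)
F = (-1870/689, 556/689)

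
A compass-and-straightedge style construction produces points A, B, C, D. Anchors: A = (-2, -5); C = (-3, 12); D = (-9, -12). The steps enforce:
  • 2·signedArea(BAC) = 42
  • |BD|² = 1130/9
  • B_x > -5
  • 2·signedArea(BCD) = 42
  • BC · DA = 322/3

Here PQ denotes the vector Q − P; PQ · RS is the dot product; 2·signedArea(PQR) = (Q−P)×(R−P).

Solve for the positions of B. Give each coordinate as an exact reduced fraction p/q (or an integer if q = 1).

1. B_x = -14/3  [2·signedArea(BCD) = 42 ∩ 2·signedArea(BAC) = 42]
2. B_y = -5/3  [2·signedArea(BCD) = 42 ∩ 2·signedArea(BAC) = 42]
   → B = (-14/3, -5/3)

B = (-14/3, -5/3)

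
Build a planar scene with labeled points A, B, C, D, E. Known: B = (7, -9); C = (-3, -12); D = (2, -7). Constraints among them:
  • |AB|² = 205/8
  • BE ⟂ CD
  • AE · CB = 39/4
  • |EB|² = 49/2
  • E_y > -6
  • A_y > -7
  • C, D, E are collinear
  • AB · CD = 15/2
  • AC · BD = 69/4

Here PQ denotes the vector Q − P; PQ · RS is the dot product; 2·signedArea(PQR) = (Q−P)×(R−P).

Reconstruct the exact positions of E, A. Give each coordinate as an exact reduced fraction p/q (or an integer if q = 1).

A = (11/4, -25/4)
E = (7/2, -11/2)

1. E_x = 7/2  [C, D, E are collinear ∩ BE ⟂ CD]
2. E_y = -11/2  [C, D, E are collinear ∩ BE ⟂ CD]
   → E = (7/2, -11/2)
3. A_x = 11/4  [AC · BD = 69/4 ∩ AE · CB = 39/4]
4. A_y = -25/4  [AC · BD = 69/4 ∩ AE · CB = 39/4]
   → A = (11/4, -25/4)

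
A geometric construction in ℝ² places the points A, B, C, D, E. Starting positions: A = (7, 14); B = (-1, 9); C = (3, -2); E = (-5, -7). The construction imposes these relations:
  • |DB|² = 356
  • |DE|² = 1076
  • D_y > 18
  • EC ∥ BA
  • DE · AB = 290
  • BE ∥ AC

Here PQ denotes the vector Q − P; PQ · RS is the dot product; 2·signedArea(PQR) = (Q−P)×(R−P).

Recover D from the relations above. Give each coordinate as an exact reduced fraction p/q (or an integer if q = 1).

D = (15, 19)

1. D_x = 15  [line 8·x + 5·y + -215 = 0 ∩ |DB|² = 356]
2. D_y = 19  [line 8·x + 5·y + -215 = 0 ∩ |DB|² = 356]
   → D = (15, 19)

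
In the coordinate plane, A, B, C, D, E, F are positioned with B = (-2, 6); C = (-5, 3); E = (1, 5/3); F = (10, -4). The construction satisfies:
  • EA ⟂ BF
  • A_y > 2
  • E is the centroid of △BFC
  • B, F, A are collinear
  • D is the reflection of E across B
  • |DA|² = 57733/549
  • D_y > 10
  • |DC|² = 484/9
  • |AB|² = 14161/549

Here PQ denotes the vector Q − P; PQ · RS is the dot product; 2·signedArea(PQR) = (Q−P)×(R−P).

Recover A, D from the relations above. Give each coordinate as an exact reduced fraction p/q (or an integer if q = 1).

1. A_x = 116/61  [B, F, A are collinear ∩ EA ⟂ BF]
2. A_y = 503/183  [B, F, A are collinear ∩ EA ⟂ BF]
   → A = (116/61, 503/183)
3. D_x = -5  [D is the reflection of E across B]
4. D_y = 31/3  [D is the reflection of E across B]
   → D = (-5, 31/3)

A = (116/61, 503/183)
D = (-5, 31/3)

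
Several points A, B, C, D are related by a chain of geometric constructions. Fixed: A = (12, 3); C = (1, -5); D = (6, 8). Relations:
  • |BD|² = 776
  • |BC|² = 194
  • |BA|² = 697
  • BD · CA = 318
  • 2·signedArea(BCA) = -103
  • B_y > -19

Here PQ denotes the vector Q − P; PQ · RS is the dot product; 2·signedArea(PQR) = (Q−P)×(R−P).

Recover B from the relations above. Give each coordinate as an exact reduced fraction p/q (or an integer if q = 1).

1. B_x = -4  [BD · CA = 318 ∩ 2·signedArea(BCA) = -103]
2. B_y = -18  [BD · CA = 318 ∩ 2·signedArea(BCA) = -103]
   → B = (-4, -18)

B = (-4, -18)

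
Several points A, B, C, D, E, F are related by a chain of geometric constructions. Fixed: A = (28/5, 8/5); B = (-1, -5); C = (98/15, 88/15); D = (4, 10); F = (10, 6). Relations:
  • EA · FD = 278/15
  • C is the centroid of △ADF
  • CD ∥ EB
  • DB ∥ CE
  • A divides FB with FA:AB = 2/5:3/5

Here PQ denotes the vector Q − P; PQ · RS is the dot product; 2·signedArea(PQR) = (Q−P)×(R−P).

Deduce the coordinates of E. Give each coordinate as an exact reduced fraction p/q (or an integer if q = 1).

1. E_x = 23/15  [CD ∥ EB ∩ DB ∥ CE]
2. E_y = -137/15  [CD ∥ EB ∩ DB ∥ CE]
   → E = (23/15, -137/15)

E = (23/15, -137/15)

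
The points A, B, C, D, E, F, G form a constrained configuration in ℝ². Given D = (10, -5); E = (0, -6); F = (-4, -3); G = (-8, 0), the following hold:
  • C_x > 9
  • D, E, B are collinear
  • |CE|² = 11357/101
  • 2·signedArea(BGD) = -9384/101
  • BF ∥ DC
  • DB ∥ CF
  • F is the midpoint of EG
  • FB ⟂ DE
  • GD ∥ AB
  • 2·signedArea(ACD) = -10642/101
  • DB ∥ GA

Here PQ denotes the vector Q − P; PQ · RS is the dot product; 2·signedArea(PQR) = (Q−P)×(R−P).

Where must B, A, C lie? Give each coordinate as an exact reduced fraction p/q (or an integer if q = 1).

A = (-2188/101, -138/101)
B = (-370/101, -643/101)
C = (976/101, -165/101)

1. B_x = -370/101  [D, E, B are collinear ∩ FB ⟂ DE]
2. B_y = -643/101  [D, E, B are collinear ∩ FB ⟂ DE]
   → B = (-370/101, -643/101)
3. A_x = -2188/101  [GD ∥ AB ∩ DB ∥ GA]
4. A_y = -138/101  [GD ∥ AB ∩ DB ∥ GA]
   → A = (-2188/101, -138/101)
5. C_x = 976/101  [DB ∥ CF ∩ BF ∥ DC]
6. C_y = -165/101  [DB ∥ CF ∩ BF ∥ DC]
   → C = (976/101, -165/101)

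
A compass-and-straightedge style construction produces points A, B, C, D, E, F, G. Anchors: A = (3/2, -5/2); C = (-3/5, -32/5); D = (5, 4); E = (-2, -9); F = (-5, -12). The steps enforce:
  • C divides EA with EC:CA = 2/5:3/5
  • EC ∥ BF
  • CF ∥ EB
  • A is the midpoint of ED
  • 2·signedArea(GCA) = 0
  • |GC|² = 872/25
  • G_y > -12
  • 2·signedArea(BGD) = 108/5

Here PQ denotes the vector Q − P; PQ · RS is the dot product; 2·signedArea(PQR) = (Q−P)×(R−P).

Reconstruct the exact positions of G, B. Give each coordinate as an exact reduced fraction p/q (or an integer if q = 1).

B = (-32/5, -73/5)
G = (-17/5, -58/5)

1. B_x = -32/5  [EC ∥ BF ∩ CF ∥ EB]
2. B_y = -73/5  [EC ∥ BF ∩ CF ∥ EB]
   → B = (-32/5, -73/5)
3. G_x = -17/5  [2·signedArea(GCA) = 0 ∩ 2·signedArea(BGD) = 108/5]
4. G_y = -58/5  [2·signedArea(GCA) = 0 ∩ 2·signedArea(BGD) = 108/5]
   → G = (-17/5, -58/5)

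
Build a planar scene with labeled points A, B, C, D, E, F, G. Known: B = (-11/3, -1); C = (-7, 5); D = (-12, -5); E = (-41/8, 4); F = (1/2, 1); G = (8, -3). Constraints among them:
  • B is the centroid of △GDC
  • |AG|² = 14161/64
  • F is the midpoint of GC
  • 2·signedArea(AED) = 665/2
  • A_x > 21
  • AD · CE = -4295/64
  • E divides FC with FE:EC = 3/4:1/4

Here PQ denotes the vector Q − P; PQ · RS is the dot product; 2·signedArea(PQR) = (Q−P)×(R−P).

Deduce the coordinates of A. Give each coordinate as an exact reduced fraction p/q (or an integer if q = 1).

1. A_x = 169/8  [2·signedArea(AED) = 665/2 ∩ AD · CE = -4295/64]
2. A_y = -10  [2·signedArea(AED) = 665/2 ∩ AD · CE = -4295/64]
   → A = (169/8, -10)

A = (169/8, -10)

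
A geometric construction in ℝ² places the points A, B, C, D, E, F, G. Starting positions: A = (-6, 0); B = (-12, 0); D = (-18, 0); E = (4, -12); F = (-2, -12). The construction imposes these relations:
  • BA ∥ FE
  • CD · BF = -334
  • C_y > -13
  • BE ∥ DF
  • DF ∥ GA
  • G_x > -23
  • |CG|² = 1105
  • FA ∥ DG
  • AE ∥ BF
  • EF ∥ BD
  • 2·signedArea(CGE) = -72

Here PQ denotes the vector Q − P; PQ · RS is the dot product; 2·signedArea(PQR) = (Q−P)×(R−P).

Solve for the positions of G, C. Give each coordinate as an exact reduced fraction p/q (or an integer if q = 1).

1. G_x = -22  [DF ∥ GA ∩ FA ∥ DG]
2. G_y = 12  [DF ∥ GA ∩ FA ∥ DG]
   → G = (-22, 12)
3. C_x = 1  [CD · BF = -334 ∩ 2·signedArea(CGE) = -72]
4. C_y = -12  [CD · BF = -334 ∩ 2·signedArea(CGE) = -72]
   → C = (1, -12)

C = (1, -12)
G = (-22, 12)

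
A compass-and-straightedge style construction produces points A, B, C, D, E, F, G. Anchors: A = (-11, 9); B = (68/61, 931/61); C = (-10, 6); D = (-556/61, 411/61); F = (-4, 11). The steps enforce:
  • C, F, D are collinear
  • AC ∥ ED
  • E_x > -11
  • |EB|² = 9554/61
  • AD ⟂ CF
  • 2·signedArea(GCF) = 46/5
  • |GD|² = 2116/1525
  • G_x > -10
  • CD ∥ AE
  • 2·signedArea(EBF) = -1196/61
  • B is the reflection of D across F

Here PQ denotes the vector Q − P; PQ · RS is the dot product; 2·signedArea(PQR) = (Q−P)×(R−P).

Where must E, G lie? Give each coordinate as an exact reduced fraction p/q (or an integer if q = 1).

E = (-617/61, 594/61)
G = (-602/61, 2331/305)

1. E_x = -617/61  [AC ∥ ED ∩ CD ∥ AE]
2. E_y = 594/61  [AC ∥ ED ∩ CD ∥ AE]
   → E = (-617/61, 594/61)
3. G_x = -602/61  [line -5·x + 6·y + -476/5 = 0 ∩ |GD|² = 2116/1525]
4. G_y = 2331/305  [line -5·x + 6·y + -476/5 = 0 ∩ |GD|² = 2116/1525]
   → G = (-602/61, 2331/305)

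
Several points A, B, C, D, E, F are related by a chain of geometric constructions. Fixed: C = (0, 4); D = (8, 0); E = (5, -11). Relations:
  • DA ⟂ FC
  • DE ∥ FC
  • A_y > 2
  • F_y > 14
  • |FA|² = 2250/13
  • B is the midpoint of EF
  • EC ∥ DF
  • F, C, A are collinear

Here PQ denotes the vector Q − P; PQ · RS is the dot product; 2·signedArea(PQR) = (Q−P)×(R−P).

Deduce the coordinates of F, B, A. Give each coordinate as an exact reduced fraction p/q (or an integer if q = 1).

1. F_x = 3  [DE ∥ FC ∩ EC ∥ DF]
2. F_y = 15  [DE ∥ FC ∩ EC ∥ DF]
   → F = (3, 15)
3. B_x = 4  [B is the midpoint of EF]
4. B_y = 2  [B is the midpoint of EF]
   → B = (4, 2)
5. A_x = -6/13  [F, C, A are collinear ∩ DA ⟂ FC]
6. A_y = 30/13  [F, C, A are collinear ∩ DA ⟂ FC]
   → A = (-6/13, 30/13)

A = (-6/13, 30/13)
B = (4, 2)
F = (3, 15)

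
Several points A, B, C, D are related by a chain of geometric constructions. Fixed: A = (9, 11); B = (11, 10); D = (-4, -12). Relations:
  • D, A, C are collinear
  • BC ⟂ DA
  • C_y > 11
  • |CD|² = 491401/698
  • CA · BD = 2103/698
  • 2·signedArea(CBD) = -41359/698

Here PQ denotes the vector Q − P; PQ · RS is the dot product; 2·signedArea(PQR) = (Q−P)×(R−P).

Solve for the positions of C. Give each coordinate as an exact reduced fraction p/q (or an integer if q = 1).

1. C_x = 6321/698  [D, A, C are collinear ∩ BC ⟂ DA]
2. C_y = 7747/698  [D, A, C are collinear ∩ BC ⟂ DA]
   → C = (6321/698, 7747/698)

C = (6321/698, 7747/698)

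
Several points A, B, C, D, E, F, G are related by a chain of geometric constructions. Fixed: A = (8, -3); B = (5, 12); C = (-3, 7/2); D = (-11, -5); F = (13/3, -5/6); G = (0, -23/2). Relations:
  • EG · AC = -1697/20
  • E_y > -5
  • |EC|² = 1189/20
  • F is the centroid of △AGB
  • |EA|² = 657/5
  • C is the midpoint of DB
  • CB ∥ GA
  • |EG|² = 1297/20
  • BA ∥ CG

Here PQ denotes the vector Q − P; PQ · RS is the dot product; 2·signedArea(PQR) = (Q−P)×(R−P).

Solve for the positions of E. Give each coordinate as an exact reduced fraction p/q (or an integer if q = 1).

1. E_x = -17/5  [line 11·x + -13/2·y + 101/10 = 0 ∩ |EG|² = 1297/20]
2. E_y = -21/5  [line 11·x + -13/2·y + 101/10 = 0 ∩ |EG|² = 1297/20]
   → E = (-17/5, -21/5)

E = (-17/5, -21/5)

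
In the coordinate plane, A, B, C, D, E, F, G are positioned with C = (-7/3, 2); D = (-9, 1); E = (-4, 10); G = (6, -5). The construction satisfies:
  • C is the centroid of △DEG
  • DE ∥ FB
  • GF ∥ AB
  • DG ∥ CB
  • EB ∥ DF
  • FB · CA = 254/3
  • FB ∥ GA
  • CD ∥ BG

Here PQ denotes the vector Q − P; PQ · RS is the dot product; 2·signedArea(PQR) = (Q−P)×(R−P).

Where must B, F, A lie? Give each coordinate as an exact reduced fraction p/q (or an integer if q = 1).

1. B_x = 38/3  [CD ∥ BG ∩ DG ∥ CB]
2. B_y = -4  [CD ∥ BG ∩ DG ∥ CB]
   → B = (38/3, -4)
3. F_x = 23/3  [DE ∥ FB ∩ EB ∥ DF]
4. F_y = -13  [DE ∥ FB ∩ EB ∥ DF]
   → F = (23/3, -13)
5. A_x = 11  [GF ∥ AB ∩ FB ∥ GA]
6. A_y = 4  [GF ∥ AB ∩ FB ∥ GA]
   → A = (11, 4)

A = (11, 4)
B = (38/3, -4)
F = (23/3, -13)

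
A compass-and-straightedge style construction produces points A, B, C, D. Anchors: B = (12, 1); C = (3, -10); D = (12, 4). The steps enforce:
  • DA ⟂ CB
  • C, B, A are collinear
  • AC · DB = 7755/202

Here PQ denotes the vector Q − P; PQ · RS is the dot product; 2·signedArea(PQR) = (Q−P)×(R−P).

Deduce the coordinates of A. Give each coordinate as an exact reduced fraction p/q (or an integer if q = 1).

1. A_x = 2721/202  [C, B, A are collinear ∩ DA ⟂ CB]
2. A_y = 565/202  [C, B, A are collinear ∩ DA ⟂ CB]
   → A = (2721/202, 565/202)

A = (2721/202, 565/202)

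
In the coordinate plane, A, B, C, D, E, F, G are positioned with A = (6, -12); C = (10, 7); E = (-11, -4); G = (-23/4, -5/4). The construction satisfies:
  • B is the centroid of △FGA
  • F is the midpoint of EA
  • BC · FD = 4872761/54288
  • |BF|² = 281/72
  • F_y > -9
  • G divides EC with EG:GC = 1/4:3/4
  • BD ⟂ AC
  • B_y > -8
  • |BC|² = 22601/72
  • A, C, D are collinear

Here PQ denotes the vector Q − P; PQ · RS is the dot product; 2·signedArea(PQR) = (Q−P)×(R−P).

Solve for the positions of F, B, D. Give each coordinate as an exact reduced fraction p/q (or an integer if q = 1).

1. F_x = -5/2  [F is the midpoint of EA]
2. F_y = -8  [F is the midpoint of EA]
   → F = (-5/2, -8)
3. B_x = -3/4  [B is the centroid of △FGA]
4. B_y = -85/12  [B is the centroid of △FGA]
   → B = (-3/4, -85/12)
5. D_x = 7583/1131  [A, C, D are collinear ∩ BD ⟂ AC]
6. D_y = -39145/4524  [A, C, D are collinear ∩ BD ⟂ AC]
   → D = (7583/1131, -39145/4524)

B = (-3/4, -85/12)
D = (7583/1131, -39145/4524)
F = (-5/2, -8)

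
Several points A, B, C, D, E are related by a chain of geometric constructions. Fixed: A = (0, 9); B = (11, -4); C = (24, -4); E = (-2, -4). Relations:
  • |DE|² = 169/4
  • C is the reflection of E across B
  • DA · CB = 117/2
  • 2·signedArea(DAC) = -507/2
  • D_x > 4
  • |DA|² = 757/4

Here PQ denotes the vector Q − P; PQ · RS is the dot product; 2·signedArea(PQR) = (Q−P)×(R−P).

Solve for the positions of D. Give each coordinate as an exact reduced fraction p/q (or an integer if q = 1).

1. D_x = 9/2  [2·signedArea(DAC) = -507/2 ∩ DA · CB = 117/2]
2. D_y = -4  [2·signedArea(DAC) = -507/2 ∩ DA · CB = 117/2]
   → D = (9/2, -4)

D = (9/2, -4)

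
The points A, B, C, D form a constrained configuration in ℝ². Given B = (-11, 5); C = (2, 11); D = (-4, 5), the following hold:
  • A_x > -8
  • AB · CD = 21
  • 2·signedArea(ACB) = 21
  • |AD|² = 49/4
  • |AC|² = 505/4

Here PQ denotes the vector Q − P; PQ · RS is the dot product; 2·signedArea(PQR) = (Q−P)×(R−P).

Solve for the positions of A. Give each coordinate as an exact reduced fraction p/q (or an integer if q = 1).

1. A_x = -15/2  [2·signedArea(ACB) = 21 ∩ AB · CD = 21]
2. A_y = 5  [2·signedArea(ACB) = 21 ∩ AB · CD = 21]
   → A = (-15/2, 5)

A = (-15/2, 5)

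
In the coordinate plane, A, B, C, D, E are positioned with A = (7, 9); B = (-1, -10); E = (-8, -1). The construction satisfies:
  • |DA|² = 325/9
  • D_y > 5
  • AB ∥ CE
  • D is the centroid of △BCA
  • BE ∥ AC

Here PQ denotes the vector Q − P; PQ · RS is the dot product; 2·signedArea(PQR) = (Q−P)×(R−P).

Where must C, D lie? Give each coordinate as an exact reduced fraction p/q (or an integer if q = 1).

1. C_x = 0  [AB ∥ CE ∩ BE ∥ AC]
2. C_y = 18  [AB ∥ CE ∩ BE ∥ AC]
   → C = (0, 18)
3. D_x = 2  [D is the centroid of △BCA]
4. D_y = 17/3  [D is the centroid of △BCA]
   → D = (2, 17/3)

C = (0, 18)
D = (2, 17/3)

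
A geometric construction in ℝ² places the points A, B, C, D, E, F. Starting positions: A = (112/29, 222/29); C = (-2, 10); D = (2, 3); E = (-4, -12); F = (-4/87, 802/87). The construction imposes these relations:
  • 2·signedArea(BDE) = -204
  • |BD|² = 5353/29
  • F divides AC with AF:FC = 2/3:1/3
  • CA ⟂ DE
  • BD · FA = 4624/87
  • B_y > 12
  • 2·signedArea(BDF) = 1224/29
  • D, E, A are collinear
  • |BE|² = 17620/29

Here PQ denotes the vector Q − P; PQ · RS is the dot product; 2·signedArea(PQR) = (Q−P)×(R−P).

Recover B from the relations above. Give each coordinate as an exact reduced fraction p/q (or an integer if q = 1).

B = (-228/29, 358/29)

1. B_x = -228/29  [2·signedArea(BDF) = 1224/29 ∩ 2·signedArea(BDE) = -204]
2. B_y = 358/29  [2·signedArea(BDF) = 1224/29 ∩ 2·signedArea(BDE) = -204]
   → B = (-228/29, 358/29)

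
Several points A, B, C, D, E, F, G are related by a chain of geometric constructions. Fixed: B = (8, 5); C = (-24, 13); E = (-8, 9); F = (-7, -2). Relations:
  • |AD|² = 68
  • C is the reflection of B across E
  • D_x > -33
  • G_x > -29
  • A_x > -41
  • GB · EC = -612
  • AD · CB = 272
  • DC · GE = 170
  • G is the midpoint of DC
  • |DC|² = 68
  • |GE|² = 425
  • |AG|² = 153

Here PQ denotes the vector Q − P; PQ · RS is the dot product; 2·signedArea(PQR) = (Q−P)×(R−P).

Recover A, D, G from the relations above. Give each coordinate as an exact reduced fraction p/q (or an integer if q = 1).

1. G_x = -28  [line 16·x + -4·y + 504 = 0 ∩ |GE|² = 425]
2. G_y = 14  [line 16·x + -4·y + 504 = 0 ∩ |GE|² = 425]
   → G = (-28, 14)
3. D_x = -32  [DC · GE = 170 ∩ G is the midpoint of DC]
4. D_y = 15  [DC · GE = 170 ∩ G is the midpoint of DC]
   → D = (-32, 15)
5. A_x = -40  [line -32·x + 8·y + -1416 = 0 ∩ |AD|² = 68]
6. A_y = 17  [line -32·x + 8·y + -1416 = 0 ∩ |AD|² = 68]
   → A = (-40, 17)

A = (-40, 17)
D = (-32, 15)
G = (-28, 14)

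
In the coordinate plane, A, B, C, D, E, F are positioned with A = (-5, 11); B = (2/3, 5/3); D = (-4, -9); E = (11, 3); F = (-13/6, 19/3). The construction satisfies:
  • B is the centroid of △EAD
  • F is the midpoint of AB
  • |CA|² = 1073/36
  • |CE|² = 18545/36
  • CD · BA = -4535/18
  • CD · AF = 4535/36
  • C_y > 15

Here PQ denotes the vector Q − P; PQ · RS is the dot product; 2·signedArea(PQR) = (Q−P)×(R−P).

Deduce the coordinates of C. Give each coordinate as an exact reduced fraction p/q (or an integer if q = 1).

C = (-47/6, 47/3)

1. C_x = -47/6  [line 17/3·x + -28/3·y + 3431/18 = 0 ∩ |CA|² = 1073/36]
2. C_y = 47/3  [line 17/3·x + -28/3·y + 3431/18 = 0 ∩ |CA|² = 1073/36]
   → C = (-47/6, 47/3)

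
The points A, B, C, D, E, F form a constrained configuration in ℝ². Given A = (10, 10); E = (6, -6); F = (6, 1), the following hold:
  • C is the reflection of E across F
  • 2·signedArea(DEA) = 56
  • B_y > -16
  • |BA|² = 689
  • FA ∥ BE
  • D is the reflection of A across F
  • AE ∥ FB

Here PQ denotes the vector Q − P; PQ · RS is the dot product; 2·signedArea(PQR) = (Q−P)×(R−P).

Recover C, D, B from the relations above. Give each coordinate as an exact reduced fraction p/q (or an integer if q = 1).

1. C_x = 6  [C is the reflection of E across F]
2. C_y = 8  [C is the reflection of E across F]
   → C = (6, 8)
3. D_x = 2  [D is the reflection of A across F]
4. D_y = -8  [D is the reflection of A across F]
   → D = (2, -8)
5. B_x = 2  [FA ∥ BE ∩ AE ∥ FB]
6. B_y = -15  [FA ∥ BE ∩ AE ∥ FB]
   → B = (2, -15)

B = (2, -15)
C = (6, 8)
D = (2, -8)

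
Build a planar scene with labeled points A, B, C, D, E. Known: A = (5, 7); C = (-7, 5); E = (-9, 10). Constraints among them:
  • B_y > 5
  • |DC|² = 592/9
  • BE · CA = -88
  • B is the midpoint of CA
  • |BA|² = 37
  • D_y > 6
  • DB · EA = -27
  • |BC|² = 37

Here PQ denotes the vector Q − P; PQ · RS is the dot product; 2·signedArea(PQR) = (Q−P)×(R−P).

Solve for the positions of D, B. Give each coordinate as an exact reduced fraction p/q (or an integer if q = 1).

B = (-1, 6)
D = (1, 19/3)

1. B_x = -1  [B is the midpoint of CA]
2. B_y = 6  [B is the midpoint of CA]
   → B = (-1, 6)
3. D_x = 1  [line -14·x + 3·y + -5 = 0 ∩ |DC|² = 592/9]
4. D_y = 19/3  [line -14·x + 3·y + -5 = 0 ∩ |DC|² = 592/9]
   → D = (1, 19/3)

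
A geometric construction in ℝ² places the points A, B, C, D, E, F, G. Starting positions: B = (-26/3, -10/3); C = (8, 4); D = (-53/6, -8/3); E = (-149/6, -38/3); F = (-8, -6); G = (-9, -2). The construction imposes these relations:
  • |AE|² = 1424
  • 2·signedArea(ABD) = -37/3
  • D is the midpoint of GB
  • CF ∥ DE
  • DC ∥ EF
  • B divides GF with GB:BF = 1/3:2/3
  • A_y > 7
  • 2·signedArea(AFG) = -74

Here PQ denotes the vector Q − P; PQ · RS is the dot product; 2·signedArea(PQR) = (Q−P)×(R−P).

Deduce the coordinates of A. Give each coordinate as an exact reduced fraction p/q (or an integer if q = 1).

A = (43/6, 22/3)

1. A_x = 43/6  [line -2/3·x + -1/6·y + 6 = 0 ∩ |AE|² = 1424]
2. A_y = 22/3  [line -2/3·x + -1/6·y + 6 = 0 ∩ |AE|² = 1424]
   → A = (43/6, 22/3)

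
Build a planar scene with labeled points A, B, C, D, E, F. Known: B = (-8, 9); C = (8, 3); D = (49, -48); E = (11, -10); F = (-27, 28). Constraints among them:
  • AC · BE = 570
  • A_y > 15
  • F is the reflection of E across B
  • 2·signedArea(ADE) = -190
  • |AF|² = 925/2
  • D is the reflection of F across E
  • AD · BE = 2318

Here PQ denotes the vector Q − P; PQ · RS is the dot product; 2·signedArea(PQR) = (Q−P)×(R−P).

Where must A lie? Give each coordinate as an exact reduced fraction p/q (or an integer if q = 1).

1. A_x = -19/2  [2·signedArea(ADE) = -190 ∩ AD · BE = 2318]
2. A_y = 31/2  [2·signedArea(ADE) = -190 ∩ AD · BE = 2318]
   → A = (-19/2, 31/2)

A = (-19/2, 31/2)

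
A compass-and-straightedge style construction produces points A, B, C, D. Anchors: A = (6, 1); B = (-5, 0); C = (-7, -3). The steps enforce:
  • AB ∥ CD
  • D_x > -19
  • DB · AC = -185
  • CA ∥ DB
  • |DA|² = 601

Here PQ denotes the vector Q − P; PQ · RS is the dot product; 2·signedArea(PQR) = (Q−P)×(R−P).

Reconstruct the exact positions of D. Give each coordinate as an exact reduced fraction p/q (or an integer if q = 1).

1. D_x = -18  [CA ∥ DB ∩ AB ∥ CD]
2. D_y = -4  [CA ∥ DB ∩ AB ∥ CD]
   → D = (-18, -4)

D = (-18, -4)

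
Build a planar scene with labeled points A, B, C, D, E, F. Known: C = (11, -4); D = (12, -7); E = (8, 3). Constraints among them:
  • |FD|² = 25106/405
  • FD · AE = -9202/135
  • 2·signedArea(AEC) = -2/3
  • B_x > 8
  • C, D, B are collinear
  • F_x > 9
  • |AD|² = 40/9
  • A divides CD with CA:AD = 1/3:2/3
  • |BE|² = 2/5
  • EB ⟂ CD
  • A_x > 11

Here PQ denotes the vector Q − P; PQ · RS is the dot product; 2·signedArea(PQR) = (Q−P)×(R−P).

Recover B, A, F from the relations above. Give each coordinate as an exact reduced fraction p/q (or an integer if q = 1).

1. B_x = 43/5  [C, D, B are collinear ∩ EB ⟂ CD]
2. B_y = 16/5  [C, D, B are collinear ∩ EB ⟂ CD]
   → B = (43/5, 16/5)
3. A_x = 34/3  [A divides CD with CA:AD = 1/3:2/3]
4. A_y = -5  [A divides CD with CA:AD = 1/3:2/3]
   → A = (34/3, -5)
5. F_x = 419/45  [line 10/3·x + -8·y + -3758/135 = 0 ∩ |FD|² = 25106/405]
6. F_y = 2/5  [line 10/3·x + -8·y + -3758/135 = 0 ∩ |FD|² = 25106/405]
   → F = (419/45, 2/5)

A = (34/3, -5)
B = (43/5, 16/5)
F = (419/45, 2/5)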